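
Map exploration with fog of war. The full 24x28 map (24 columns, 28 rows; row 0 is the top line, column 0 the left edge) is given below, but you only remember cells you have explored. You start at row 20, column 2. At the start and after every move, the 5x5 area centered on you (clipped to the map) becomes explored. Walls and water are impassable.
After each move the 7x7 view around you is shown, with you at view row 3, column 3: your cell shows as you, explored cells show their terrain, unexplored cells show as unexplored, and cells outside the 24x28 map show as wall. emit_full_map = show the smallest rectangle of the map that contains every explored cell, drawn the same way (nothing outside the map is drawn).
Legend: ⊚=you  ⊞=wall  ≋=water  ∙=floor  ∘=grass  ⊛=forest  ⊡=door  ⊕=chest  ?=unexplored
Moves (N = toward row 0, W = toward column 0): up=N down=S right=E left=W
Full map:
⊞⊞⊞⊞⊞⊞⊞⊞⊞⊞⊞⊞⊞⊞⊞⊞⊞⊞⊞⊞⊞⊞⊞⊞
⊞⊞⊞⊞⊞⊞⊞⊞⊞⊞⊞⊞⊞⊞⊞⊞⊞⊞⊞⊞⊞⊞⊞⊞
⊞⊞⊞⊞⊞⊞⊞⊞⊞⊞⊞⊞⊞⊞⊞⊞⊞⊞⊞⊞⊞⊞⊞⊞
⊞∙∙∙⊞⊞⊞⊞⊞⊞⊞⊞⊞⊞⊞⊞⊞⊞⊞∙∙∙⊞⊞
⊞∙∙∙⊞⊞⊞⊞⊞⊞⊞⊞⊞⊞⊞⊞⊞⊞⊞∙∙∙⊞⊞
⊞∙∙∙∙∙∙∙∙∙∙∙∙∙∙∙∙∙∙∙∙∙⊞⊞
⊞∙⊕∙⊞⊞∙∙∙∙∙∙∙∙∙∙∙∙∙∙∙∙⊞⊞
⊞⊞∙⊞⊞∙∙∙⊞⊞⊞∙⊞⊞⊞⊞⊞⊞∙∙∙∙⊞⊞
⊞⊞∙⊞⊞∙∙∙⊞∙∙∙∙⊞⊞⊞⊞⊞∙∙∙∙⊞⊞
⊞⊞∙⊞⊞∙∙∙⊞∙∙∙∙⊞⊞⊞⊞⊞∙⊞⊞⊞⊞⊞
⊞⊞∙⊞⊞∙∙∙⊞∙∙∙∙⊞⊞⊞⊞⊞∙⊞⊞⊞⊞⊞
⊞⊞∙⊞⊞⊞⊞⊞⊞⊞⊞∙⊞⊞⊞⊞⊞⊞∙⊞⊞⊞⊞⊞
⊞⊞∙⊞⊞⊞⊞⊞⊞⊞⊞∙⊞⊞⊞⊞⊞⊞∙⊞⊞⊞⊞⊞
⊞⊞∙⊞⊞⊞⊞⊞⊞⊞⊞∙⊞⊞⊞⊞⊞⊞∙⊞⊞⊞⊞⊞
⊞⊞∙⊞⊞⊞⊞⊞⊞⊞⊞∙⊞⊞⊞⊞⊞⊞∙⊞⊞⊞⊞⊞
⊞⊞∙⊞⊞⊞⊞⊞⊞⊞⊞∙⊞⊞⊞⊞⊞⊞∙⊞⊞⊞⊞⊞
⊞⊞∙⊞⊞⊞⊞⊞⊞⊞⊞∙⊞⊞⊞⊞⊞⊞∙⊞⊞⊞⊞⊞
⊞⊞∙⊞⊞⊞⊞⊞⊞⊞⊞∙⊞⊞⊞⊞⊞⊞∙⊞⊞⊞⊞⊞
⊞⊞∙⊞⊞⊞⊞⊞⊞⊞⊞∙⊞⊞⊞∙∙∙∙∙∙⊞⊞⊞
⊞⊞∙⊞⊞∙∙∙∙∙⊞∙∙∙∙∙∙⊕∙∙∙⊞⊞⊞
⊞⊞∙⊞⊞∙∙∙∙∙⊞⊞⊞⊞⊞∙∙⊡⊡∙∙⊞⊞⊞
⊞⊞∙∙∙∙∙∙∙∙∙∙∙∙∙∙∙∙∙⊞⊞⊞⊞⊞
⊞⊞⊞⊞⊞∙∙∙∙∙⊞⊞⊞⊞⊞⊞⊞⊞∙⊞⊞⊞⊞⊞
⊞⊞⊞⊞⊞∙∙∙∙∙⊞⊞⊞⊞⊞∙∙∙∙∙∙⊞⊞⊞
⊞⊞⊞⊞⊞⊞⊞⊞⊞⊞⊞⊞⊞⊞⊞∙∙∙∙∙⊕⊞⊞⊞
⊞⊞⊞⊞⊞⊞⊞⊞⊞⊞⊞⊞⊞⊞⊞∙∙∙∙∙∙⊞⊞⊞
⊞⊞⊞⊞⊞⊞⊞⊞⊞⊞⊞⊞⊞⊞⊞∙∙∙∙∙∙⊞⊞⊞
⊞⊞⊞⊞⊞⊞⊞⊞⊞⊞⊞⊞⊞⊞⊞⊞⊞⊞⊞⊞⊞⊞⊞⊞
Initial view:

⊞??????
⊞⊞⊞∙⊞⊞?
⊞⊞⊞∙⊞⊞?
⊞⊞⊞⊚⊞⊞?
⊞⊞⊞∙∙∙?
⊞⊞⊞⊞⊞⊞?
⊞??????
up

⊞??????
⊞⊞⊞∙⊞⊞?
⊞⊞⊞∙⊞⊞?
⊞⊞⊞⊚⊞⊞?
⊞⊞⊞∙⊞⊞?
⊞⊞⊞∙∙∙?
⊞⊞⊞⊞⊞⊞?

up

⊞??????
⊞⊞⊞∙⊞⊞?
⊞⊞⊞∙⊞⊞?
⊞⊞⊞⊚⊞⊞?
⊞⊞⊞∙⊞⊞?
⊞⊞⊞∙⊞⊞?
⊞⊞⊞∙∙∙?

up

⊞??????
⊞⊞⊞∙⊞⊞?
⊞⊞⊞∙⊞⊞?
⊞⊞⊞⊚⊞⊞?
⊞⊞⊞∙⊞⊞?
⊞⊞⊞∙⊞⊞?
⊞⊞⊞∙⊞⊞?

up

⊞??????
⊞⊞⊞∙⊞⊞?
⊞⊞⊞∙⊞⊞?
⊞⊞⊞⊚⊞⊞?
⊞⊞⊞∙⊞⊞?
⊞⊞⊞∙⊞⊞?
⊞⊞⊞∙⊞⊞?

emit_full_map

⊞⊞∙⊞⊞
⊞⊞∙⊞⊞
⊞⊞⊚⊞⊞
⊞⊞∙⊞⊞
⊞⊞∙⊞⊞
⊞⊞∙⊞⊞
⊞⊞∙⊞⊞
⊞⊞∙∙∙
⊞⊞⊞⊞⊞


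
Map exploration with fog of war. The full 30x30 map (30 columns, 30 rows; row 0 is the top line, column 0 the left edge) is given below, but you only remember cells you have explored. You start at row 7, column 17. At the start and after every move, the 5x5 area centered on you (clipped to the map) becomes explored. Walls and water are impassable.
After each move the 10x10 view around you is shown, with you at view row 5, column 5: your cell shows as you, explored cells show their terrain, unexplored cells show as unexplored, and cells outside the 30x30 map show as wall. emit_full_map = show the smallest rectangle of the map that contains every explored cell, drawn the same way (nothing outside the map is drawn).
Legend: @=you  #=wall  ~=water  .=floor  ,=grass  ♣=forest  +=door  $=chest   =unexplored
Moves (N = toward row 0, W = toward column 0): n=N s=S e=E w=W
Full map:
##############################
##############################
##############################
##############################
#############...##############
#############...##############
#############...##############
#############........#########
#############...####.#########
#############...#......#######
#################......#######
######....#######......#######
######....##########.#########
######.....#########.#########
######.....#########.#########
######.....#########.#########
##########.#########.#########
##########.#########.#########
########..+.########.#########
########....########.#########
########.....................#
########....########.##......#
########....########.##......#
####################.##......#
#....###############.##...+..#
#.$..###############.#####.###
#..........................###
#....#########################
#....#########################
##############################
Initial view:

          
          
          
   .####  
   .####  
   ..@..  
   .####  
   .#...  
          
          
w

          
          
          
   ..#### 
   ..#### 
   ..@... 
   ..#### 
   ..#... 
          
          

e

          
          
          
  ..####  
  ..####  
  ...@..  
  ..####  
  ..#...  
          
          

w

          
          
          
   ..#### 
   ..#### 
   ..@... 
   ..#### 
   ..#... 
          
          

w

          
          
          
   ...####
   ...####
   ..@....
   ...####
   ...#...
          
          

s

          
          
   ...####
   ...####
   .......
   ..@####
   ...#...
   ####.  
          
          

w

          
          
    ...###
   #...###
   #......
   #.@.###
   #...#..
   #####. 
          
          

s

          
    ...###
   #...###
   #......
   #...###
   #.@.#..
   #####. 
   #####  
          
          

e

          
   ...####
  #...####
  #.......
  #...####
  #..@#...
  #####.  
  #####.  
          
          

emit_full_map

 ...####
#...####
#.......
#...####
#..@#...
#####.  
#####.  

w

          
    ...###
   #...###
   #......
   #...###
   #.@.#..
   #####. 
   #####. 
          
          

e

          
   ...####
  #...####
  #.......
  #...####
  #..@#...
  #####.  
  #####.  
          
          

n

          
          
   ...####
  #...####
  #.......
  #..@####
  #...#...
  #####.  
  #####.  
          

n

          
          
          
   ...####
  #...####
  #..@....
  #...####
  #...#...
  #####.  
  #####.  

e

          
          
          
  ...#### 
 #...#### 
 #...@... 
 #...#### 
 #...#... 
 #####.   
 #####.   

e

          
          
          
 ...####  
#...####  
#....@..  
#...####  
#...#...  
#####.    
#####.    

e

          
          
          
...#####  
...#####  
.....@..  
...####.  
...#....  
####.     
####.     

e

          
          
          
..######  
..######  
.....@.#  
..####.#  
..#.....  
###.      
###.      

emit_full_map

 ...######
#...######
#......@.#
#...####.#
#...#.....
#####.    
#####.    

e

          
          
          
.#######  
.#######  
.....@##  
.####.##  
.#......  
##.       
##.       

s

          
          
.#######  
.#######  
......##  
.####@##  
.#......  
##......  
##.       
          

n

          
          
          
.#######  
.#######  
.....@##  
.####.##  
.#......  
##......  
##.       

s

          
          
.#######  
.#######  
......##  
.####@##  
.#......  
##......  
##.       
          

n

          
          
          
.#######  
.#######  
.....@##  
.####.##  
.#......  
##......  
##.       

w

          
          
          
..####### 
..####### 
.....@.## 
..####.## 
..#...... 
###...... 
###.      


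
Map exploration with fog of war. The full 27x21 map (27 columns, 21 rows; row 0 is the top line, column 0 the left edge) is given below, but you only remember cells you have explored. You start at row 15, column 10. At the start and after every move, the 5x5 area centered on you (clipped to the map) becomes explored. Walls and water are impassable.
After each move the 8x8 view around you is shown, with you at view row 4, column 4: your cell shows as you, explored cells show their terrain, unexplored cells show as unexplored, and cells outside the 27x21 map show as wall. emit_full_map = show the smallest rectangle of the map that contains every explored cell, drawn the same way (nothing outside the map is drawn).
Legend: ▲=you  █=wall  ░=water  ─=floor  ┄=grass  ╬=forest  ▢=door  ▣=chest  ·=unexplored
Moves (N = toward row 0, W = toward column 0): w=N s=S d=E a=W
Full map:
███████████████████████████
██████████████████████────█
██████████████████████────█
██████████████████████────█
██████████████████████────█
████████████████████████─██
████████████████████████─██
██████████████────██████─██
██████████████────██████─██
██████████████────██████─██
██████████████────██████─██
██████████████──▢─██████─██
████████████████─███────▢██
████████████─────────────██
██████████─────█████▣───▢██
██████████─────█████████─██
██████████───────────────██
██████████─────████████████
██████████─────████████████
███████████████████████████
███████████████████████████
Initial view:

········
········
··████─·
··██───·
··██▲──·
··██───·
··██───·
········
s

········
··████─·
··██───·
··██───·
··██▲──·
··██───·
··██───·
········

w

········
········
··████─·
··██───·
··██▲──·
··██───·
··██───·
··██───·

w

········
········
··█████·
··████─·
··██▲──·
··██───·
··██───·
··██───·

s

········
··█████·
··████─·
··██───·
··██▲──·
··██───·
··██───·
··██───·

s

··█████·
··████─·
··██───·
··██───·
··██▲──·
··██───·
··██───·
········

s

··████─·
··██───·
··██───·
··██───·
··██▲──·
··██───·
··█████·
········

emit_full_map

█████
████─
██───
██───
██───
██▲──
██───
█████

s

··██───·
··██───·
··██───·
··██───·
··██▲──·
··█████·
··█████·
████████

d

·██───··
·██───··
·██────·
·██────·
·██─▲──·
·██████·
·██████·
████████

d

██───···
██───···
██─────·
██─────·
██──▲──·
███████·
███████·
████████

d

█───····
█───····
█──────·
█─────█·
█───▲─█·
███████·
███████·
████████

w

███─····
█───····
█─────█·
█──────·
█───▲─█·
█─────█·
███████·
███████·

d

██─·····
───·····
─────██·
───────·
────▲██·
─────██·
███████·
██████··

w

███·····
██─·····
─────██·
─────██·
────▲──·
─────██·
─────██·
███████·

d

██······
█─······
────███·
────███·
────▲──·
────███·
────███·
██████··

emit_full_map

█████·····
████─·····
██─────███
██─────███
██─────▲──
██─────███
██─────███
█████████·
████████··

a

███·····
██─·····
─────███
─────███
────▲───
─────███
─────███
███████·

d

██······
█─······
────███·
────███·
────▲──·
────███·
────███·
██████··

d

█·······
─·······
───████·
───████·
────▲──·
───████·
───████·
█████···

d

········
········
──█████·
──█████·
────▲──·
──█████·
──█████·
████····

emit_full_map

█████·······
████─·······
██─────█████
██─────█████
██───────▲──
██─────█████
██─────█████
█████████···
████████····

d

········
········
─█████▣·
─██████·
────▲──·
─██████·
─██████·
███·····

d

········
········
█████▣─·
███████·
────▲──·
███████·
███████·
██······

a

········
········
─█████▣─
─███████
────▲───
─███████
─███████
███·····

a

········
········
──█████▣
──██████
────▲───
──██████
──██████
████····

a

█·······
─·······
───█████
───█████
────▲───
───█████
───█████
█████···

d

········
········
──█████▣
──██████
────▲───
──██████
──██████
████····

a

█·······
─·······
───█████
───█████
────▲───
───█████
───█████
█████···

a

██······
█─······
────████
────████
────▲───
────████
────████
██████··


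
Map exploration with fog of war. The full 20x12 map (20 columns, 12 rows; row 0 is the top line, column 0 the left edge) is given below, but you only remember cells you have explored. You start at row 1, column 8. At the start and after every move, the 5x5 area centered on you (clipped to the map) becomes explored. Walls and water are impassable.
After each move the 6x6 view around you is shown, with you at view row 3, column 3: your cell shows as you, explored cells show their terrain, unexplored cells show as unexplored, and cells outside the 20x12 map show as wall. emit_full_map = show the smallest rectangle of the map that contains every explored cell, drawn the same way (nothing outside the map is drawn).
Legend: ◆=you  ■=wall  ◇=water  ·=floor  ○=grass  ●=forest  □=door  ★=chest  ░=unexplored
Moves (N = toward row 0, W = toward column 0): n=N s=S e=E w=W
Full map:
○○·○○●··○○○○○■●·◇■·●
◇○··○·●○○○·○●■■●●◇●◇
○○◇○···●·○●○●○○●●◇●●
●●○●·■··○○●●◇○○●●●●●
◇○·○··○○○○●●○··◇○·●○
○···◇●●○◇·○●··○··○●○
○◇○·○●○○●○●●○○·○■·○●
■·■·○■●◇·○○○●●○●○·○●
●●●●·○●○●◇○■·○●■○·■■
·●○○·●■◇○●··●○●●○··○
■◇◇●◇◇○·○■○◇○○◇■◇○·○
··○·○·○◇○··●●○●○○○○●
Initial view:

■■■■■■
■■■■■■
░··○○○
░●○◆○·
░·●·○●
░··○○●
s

■■■■■■
░··○○○
░●○○○·
░·●◆○●
░··○○●
░○○○○●

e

■■■■■■
··○○○○
●○○○·○
·●·◆●○
··○○●●
○○○○●●

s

··○○○○
●○○○·○
·●·○●○
··○◆●●
○○○○●●
░○◇·○●

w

░··○○○
░●○○○·
░·●·○●
░··◆○●
░○○○○●
░●○◇·○

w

░░··○○
░·●○○○
░··●·○
░■·◆○○
░·○○○○
░●●○◇·

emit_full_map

░··○○○○
·●○○○·○
··●·○●○
■·◆○○●●
·○○○○●●
●●○◇·○●

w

░░░··○
░○·●○○
░···●·
░·■◆·○
░··○○○
░◇●●○◇

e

░░··○○
○·●○○○
···●·○
·■·◆○○
··○○○○
◇●●○◇·

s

○·●○○○
···●·○
·■··○○
··○◆○○
◇●●○◇·
░●○○●○

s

···●·○
·■··○○
··○○○○
◇●●◆◇·
░●○○●○
░■●◇·○

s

·■··○○
··○○○○
◇●●○◇·
░●○◆●○
░■●◇·○
░○●○●◇

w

░·■··○
░··○○○
░◇●●○◇
░○●◆○●
░○■●◇·
░·○●○●

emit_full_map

░░··○○○○
○·●○○○·○
···●·○●○
·■··○○●●
··○○○○●●
◇●●○◇·○●
○●◆○●○░░
○■●◇·○░░
·○●○●◇░░

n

░···●·
░·■··○
░··○○○
░◇●◆○◇
░○●○○●
░○■●◇·

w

░░···●
░●·■··
░○··○○
░·◇◆●○
░·○●○○
░·○■●◇

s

░●·■··
░○··○○
░·◇●●○
░·○◆○○
░·○■●◇
░●·○●○

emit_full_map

░░░··○○○○
░○·●○○○·○
░···●·○●○
●·■··○○●●
○··○○○○●●
·◇●●○◇·○●
·○◆○○●○░░
·○■●◇·○░░
●·○●○●◇░░


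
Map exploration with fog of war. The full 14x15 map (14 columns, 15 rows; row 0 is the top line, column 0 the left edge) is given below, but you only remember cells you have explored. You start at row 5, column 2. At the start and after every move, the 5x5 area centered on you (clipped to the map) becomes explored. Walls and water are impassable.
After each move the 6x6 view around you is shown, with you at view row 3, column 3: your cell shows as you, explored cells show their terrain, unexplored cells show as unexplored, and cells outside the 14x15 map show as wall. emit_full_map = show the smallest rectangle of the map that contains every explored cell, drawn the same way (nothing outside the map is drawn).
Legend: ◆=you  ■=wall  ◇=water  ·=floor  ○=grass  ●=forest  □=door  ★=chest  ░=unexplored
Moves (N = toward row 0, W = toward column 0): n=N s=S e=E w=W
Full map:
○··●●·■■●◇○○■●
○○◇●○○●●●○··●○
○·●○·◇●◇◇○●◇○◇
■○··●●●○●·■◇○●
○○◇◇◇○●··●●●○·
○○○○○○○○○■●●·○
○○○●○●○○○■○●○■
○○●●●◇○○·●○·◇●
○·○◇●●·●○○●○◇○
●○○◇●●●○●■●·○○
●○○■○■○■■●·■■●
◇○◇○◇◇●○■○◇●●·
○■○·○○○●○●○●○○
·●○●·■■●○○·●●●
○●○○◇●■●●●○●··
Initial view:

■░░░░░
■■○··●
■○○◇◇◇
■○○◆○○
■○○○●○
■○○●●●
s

■■○··●
■○○◇◇◇
■○○○○○
■○○◆●○
■○○●●●
■○·○◇●

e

■○··●░
○○◇◇◇○
○○○○○○
○○○◆○●
○○●●●◇
○·○◇●●

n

░░░░░░
■○··●●
○○◇◇◇○
○○○◆○○
○○○●○●
○○●●●◇

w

■░░░░░
■■○··●
■○○◇◇◇
■○○◆○○
■○○○●○
■○○●●●

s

■■○··●
■○○◇◇◇
■○○○○○
■○○◆●○
■○○●●●
■○·○◇●

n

■░░░░░
■■○··●
■○○◇◇◇
■○○◆○○
■○○○●○
■○○●●●

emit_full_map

■○··●●
○○◇◇◇○
○○◆○○○
○○○●○●
○○●●●◇
○·○◇●●

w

■■░░░░
■■■○··
■■○○◇◇
■■○◆○○
■■○○○●
■■○○●●

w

■■■░░░
■■■■○·
■■■○○◇
■■■◆○○
■■■○○○
■■■○○●

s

■■■■○·
■■■○○◇
■■■○○○
■■■◆○○
■■■○○●
■■■○·○

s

■■■○○◇
■■■○○○
■■■○○○
■■■◆○●
■■■○·○
■■■●○○

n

■■■■○·
■■■○○◇
■■■○○○
■■■◆○○
■■■○○●
■■■○·○

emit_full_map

■○··●●
○○◇◇◇○
○○○○○○
◆○○●○●
○○●●●◇
○·○◇●●
●○○░░░


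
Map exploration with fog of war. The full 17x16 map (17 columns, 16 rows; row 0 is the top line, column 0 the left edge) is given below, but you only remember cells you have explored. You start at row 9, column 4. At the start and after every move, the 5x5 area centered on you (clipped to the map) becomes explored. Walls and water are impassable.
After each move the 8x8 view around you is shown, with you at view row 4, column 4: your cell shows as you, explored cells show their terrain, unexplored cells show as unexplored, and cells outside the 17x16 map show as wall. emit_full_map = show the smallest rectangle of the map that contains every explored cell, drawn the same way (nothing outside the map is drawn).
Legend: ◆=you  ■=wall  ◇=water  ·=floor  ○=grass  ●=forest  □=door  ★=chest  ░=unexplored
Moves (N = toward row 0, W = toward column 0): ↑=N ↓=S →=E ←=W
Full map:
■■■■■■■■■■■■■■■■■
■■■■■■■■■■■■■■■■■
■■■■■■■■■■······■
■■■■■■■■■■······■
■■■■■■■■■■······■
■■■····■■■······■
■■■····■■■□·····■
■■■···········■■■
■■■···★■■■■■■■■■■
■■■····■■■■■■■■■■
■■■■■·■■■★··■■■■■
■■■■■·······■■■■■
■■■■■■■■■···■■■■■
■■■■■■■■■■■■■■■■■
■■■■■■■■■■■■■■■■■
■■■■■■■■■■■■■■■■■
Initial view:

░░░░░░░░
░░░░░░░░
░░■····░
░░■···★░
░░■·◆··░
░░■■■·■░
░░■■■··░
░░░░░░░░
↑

░░░░░░░░
░░░░░░░░
░░■····░
░░■····░
░░■·◆·★░
░░■····░
░░■■■·■░
░░■■■··░

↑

░░░░░░░░
░░░░░░░░
░░■····░
░░■····░
░░■·◆··░
░░■···★░
░░■····░
░░■■■·■░

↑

░░░░░░░░
░░░░░░░░
░░■■■■■░
░░■····░
░░■·◆··░
░░■····░
░░■···★░
░░■····░

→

░░░░░░░░
░░░░░░░░
░■■■■■■░
░■····■░
░■··◆·■░
░■·····░
░■···★■░
░■····░░

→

░░░░░░░░
░░░░░░░░
■■■■■■■░
■····■■░
■···◆■■░
■······░
■···★■■░
■····░░░

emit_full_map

■■■■■■■
■····■■
■···◆■■
■······
■···★■■
■····░░
■■■·■░░
■■■··░░

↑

░░░░░░░░
░░░░░░░░
░░■■■■■░
■■■■■■■░
■···◆■■░
■····■■░
■······░
■···★■■░

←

░░░░░░░░
░░░░░░░░
░░■■■■■■
░■■■■■■■
░■··◆·■■
░■····■■
░■······
░■···★■■

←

░░░░░░░░
░░░░░░░░
░░■■■■■■
░░■■■■■■
░░■·◆··■
░░■····■
░░■·····
░░■···★■

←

■░░░░░░░
■░░░░░░░
■░■■■■■■
■░■■■■■■
■░■■◆···
■░■■····
■░■■····
■░░■···★

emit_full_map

■■■■■■■■
■■■■■■■■
■■◆···■■
■■····■■
■■······
░■···★■■
░■····░░
░■■■·■░░
░■■■··░░

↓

■░░░░░░░
■░■■■■■■
■░■■■■■■
■░■■····
■░■■◆···
■░■■····
■░■■···★
■░░■····

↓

■░■■■■■■
■░■■■■■■
■░■■····
■░■■····
■░■■◆···
■░■■···★
■░■■····
■░░■■■·■

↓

■░■■■■■■
■░■■····
■░■■····
■░■■····
■░■■◆··★
■░■■····
■░■■■■·■
■░░■■■··

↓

■░■■····
■░■■····
■░■■····
■░■■···★
■░■■◆···
■░■■■■·■
■░■■■■··
■░░░░░░░

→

░■■····■
░■■····■
░■■·····
░■■···★■
░■■·◆··░
░■■■■·■░
░■■■■··░
░░░░░░░░

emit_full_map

■■■■■■■■
■■■■■■■■
■■····■■
■■····■■
■■······
■■···★■■
■■·◆··░░
■■■■·■░░
■■■■··░░


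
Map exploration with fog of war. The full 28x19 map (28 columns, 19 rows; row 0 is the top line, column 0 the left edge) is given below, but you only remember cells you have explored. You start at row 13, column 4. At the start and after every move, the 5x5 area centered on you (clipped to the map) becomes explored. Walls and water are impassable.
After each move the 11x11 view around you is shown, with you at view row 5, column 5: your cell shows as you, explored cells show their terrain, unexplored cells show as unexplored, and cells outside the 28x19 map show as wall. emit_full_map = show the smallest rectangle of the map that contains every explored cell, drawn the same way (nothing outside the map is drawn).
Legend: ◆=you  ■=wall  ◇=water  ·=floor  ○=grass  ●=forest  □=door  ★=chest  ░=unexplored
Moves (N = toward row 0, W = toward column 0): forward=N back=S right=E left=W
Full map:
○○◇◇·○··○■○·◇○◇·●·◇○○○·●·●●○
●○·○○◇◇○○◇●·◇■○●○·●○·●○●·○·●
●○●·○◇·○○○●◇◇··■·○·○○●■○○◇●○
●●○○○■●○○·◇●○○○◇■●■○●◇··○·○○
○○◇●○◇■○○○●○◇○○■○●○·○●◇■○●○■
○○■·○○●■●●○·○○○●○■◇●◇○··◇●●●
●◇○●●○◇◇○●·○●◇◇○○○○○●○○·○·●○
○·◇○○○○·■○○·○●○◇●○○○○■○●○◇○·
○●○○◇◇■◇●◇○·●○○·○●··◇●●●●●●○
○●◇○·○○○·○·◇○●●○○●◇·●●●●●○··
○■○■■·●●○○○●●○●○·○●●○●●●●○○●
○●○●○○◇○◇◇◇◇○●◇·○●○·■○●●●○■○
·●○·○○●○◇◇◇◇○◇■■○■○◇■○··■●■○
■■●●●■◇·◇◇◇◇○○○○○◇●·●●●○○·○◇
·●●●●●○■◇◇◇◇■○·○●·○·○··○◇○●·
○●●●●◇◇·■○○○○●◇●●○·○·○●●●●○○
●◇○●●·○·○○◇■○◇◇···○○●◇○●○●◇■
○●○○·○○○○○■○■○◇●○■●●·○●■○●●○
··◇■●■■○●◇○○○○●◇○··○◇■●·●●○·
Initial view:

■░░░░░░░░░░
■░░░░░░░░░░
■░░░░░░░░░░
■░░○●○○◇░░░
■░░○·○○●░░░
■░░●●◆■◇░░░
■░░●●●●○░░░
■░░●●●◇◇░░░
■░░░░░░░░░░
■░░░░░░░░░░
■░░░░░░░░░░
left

■■░░░░░░░░░
■■░░░░░░░░░
■■░░░░░░░░░
■■░●○●○○◇░░
■■░●○·○○●░░
■■░■●◆●■◇░░
■■░●●●●●○░░
■■░●●●●◇◇░░
■■░░░░░░░░░
■■░░░░░░░░░
■■░░░░░░░░░

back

■■░░░░░░░░░
■■░░░░░░░░░
■■░●○●○○◇░░
■■░●○·○○●░░
■■░■●●●■◇░░
■■░●●◆●●○░░
■■░●●●●◇◇░░
■■░◇○●●·░░░
■■░░░░░░░░░
■■░░░░░░░░░
■■■■■■■■■■■

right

■░░░░░░░░░░
■░░░░░░░░░░
■░●○●○○◇░░░
■░●○·○○●░░░
■░■●●●■◇░░░
■░●●●◆●○░░░
■░●●●●◇◇░░░
■░◇○●●·○░░░
■░░░░░░░░░░
■░░░░░░░░░░
■■■■■■■■■■■

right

░░░░░░░░░░░
░░░░░░░░░░░
░●○●○○◇░░░░
░●○·○○●○░░░
░■●●●■◇·░░░
░●●●●◆○■░░░
░●●●●◇◇·░░░
░◇○●●·○·░░░
░░░░░░░░░░░
░░░░░░░░░░░
■■■■■■■■■■■

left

■░░░░░░░░░░
■░░░░░░░░░░
■░●○●○○◇░░░
■░●○·○○●○░░
■░■●●●■◇·░░
■░●●●◆●○■░░
■░●●●●◇◇·░░
■░◇○●●·○·░░
■░░░░░░░░░░
■░░░░░░░░░░
■■■■■■■■■■■

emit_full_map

●○●○○◇░
●○·○○●○
■●●●■◇·
●●●◆●○■
●●●●◇◇·
◇○●●·○·

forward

■░░░░░░░░░░
■░░░░░░░░░░
■░░░░░░░░░░
■░●○●○○◇░░░
■░●○·○○●○░░
■░■●●◆■◇·░░
■░●●●●●○■░░
■░●●●●◇◇·░░
■░◇○●●·○·░░
■░░░░░░░░░░
■░░░░░░░░░░

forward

■░░░░░░░░░░
■░░░░░░░░░░
■░░░░░░░░░░
■░░○■■·●░░░
■░●○●○○◇░░░
■░●○·◆○●○░░
■░■●●●■◇·░░
■░●●●●●○■░░
■░●●●●◇◇·░░
■░◇○●●·○·░░
■░░░░░░░░░░

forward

■░░░░░░░░░░
■░░░░░░░░░░
■░░░░░░░░░░
■░░◇○·○○░░░
■░░○■■·●░░░
■░●○●◆○◇░░░
■░●○·○○●○░░
■░■●●●■◇·░░
■░●●●●●○■░░
■░●●●●◇◇·░░
■░◇○●●·○·░░

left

■■░░░░░░░░░
■■░░░░░░░░░
■■░░░░░░░░░
■■░●◇○·○○░░
■■░■○■■·●░░
■■░●○◆○○◇░░
■■░●○·○○●○░
■■░■●●●■◇·░
■■░●●●●●○■░
■■░●●●●◇◇·░
■■░◇○●●·○·░

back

■■░░░░░░░░░
■■░░░░░░░░░
■■░●◇○·○○░░
■■░■○■■·●░░
■■░●○●○○◇░░
■■░●○◆○○●○░
■■░■●●●■◇·░
■■░●●●●●○■░
■■░●●●●◇◇·░
■■░◇○●●·○·░
■■░░░░░░░░░

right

■░░░░░░░░░░
■░░░░░░░░░░
■░●◇○·○○░░░
■░■○■■·●░░░
■░●○●○○◇░░░
■░●○·◆○●○░░
■░■●●●■◇·░░
■░●●●●●○■░░
■░●●●●◇◇·░░
■░◇○●●·○·░░
■░░░░░░░░░░

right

░░░░░░░░░░░
░░░░░░░░░░░
░●◇○·○○░░░░
░■○■■·●●░░░
░●○●○○◇○░░░
░●○·○◆●○░░░
░■●●●■◇·░░░
░●●●●●○■░░░
░●●●●◇◇·░░░
░◇○●●·○·░░░
░░░░░░░░░░░

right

░░░░░░░░░░░
░░░░░░░░░░░
●◇○·○○░░░░░
■○■■·●●○░░░
●○●○○◇○◇░░░
●○·○○◆○◇░░░
■●●●■◇·◇░░░
●●●●●○■◇░░░
●●●●◇◇·░░░░
◇○●●·○·░░░░
░░░░░░░░░░░

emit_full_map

●◇○·○○░░
■○■■·●●○
●○●○○◇○◇
●○·○○◆○◇
■●●●■◇·◇
●●●●●○■◇
●●●●◇◇·░
◇○●●·○·░

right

░░░░░░░░░░░
░░░░░░░░░░░
◇○·○○░░░░░░
○■■·●●○○░░░
○●○○◇○◇◇░░░
○·○○●◆◇◇░░░
●●●■◇·◇◇░░░
●●●●○■◇◇░░░
●●●◇◇·░░░░░
○●●·○·░░░░░
░░░░░░░░░░░

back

░░░░░░░░░░░
◇○·○○░░░░░░
○■■·●●○○░░░
○●○○◇○◇◇░░░
○·○○●○◇◇░░░
●●●■◇◆◇◇░░░
●●●●○■◇◇░░░
●●●◇◇·■○░░░
○●●·○·░░░░░
░░░░░░░░░░░
░░░░░░░░░░░

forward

░░░░░░░░░░░
░░░░░░░░░░░
◇○·○○░░░░░░
○■■·●●○○░░░
○●○○◇○◇◇░░░
○·○○●◆◇◇░░░
●●●■◇·◇◇░░░
●●●●○■◇◇░░░
●●●◇◇·■○░░░
○●●·○·░░░░░
░░░░░░░░░░░

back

░░░░░░░░░░░
◇○·○○░░░░░░
○■■·●●○○░░░
○●○○◇○◇◇░░░
○·○○●○◇◇░░░
●●●■◇◆◇◇░░░
●●●●○■◇◇░░░
●●●◇◇·■○░░░
○●●·○·░░░░░
░░░░░░░░░░░
░░░░░░░░░░░

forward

░░░░░░░░░░░
░░░░░░░░░░░
◇○·○○░░░░░░
○■■·●●○○░░░
○●○○◇○◇◇░░░
○·○○●◆◇◇░░░
●●●■◇·◇◇░░░
●●●●○■◇◇░░░
●●●◇◇·■○░░░
○●●·○·░░░░░
░░░░░░░░░░░


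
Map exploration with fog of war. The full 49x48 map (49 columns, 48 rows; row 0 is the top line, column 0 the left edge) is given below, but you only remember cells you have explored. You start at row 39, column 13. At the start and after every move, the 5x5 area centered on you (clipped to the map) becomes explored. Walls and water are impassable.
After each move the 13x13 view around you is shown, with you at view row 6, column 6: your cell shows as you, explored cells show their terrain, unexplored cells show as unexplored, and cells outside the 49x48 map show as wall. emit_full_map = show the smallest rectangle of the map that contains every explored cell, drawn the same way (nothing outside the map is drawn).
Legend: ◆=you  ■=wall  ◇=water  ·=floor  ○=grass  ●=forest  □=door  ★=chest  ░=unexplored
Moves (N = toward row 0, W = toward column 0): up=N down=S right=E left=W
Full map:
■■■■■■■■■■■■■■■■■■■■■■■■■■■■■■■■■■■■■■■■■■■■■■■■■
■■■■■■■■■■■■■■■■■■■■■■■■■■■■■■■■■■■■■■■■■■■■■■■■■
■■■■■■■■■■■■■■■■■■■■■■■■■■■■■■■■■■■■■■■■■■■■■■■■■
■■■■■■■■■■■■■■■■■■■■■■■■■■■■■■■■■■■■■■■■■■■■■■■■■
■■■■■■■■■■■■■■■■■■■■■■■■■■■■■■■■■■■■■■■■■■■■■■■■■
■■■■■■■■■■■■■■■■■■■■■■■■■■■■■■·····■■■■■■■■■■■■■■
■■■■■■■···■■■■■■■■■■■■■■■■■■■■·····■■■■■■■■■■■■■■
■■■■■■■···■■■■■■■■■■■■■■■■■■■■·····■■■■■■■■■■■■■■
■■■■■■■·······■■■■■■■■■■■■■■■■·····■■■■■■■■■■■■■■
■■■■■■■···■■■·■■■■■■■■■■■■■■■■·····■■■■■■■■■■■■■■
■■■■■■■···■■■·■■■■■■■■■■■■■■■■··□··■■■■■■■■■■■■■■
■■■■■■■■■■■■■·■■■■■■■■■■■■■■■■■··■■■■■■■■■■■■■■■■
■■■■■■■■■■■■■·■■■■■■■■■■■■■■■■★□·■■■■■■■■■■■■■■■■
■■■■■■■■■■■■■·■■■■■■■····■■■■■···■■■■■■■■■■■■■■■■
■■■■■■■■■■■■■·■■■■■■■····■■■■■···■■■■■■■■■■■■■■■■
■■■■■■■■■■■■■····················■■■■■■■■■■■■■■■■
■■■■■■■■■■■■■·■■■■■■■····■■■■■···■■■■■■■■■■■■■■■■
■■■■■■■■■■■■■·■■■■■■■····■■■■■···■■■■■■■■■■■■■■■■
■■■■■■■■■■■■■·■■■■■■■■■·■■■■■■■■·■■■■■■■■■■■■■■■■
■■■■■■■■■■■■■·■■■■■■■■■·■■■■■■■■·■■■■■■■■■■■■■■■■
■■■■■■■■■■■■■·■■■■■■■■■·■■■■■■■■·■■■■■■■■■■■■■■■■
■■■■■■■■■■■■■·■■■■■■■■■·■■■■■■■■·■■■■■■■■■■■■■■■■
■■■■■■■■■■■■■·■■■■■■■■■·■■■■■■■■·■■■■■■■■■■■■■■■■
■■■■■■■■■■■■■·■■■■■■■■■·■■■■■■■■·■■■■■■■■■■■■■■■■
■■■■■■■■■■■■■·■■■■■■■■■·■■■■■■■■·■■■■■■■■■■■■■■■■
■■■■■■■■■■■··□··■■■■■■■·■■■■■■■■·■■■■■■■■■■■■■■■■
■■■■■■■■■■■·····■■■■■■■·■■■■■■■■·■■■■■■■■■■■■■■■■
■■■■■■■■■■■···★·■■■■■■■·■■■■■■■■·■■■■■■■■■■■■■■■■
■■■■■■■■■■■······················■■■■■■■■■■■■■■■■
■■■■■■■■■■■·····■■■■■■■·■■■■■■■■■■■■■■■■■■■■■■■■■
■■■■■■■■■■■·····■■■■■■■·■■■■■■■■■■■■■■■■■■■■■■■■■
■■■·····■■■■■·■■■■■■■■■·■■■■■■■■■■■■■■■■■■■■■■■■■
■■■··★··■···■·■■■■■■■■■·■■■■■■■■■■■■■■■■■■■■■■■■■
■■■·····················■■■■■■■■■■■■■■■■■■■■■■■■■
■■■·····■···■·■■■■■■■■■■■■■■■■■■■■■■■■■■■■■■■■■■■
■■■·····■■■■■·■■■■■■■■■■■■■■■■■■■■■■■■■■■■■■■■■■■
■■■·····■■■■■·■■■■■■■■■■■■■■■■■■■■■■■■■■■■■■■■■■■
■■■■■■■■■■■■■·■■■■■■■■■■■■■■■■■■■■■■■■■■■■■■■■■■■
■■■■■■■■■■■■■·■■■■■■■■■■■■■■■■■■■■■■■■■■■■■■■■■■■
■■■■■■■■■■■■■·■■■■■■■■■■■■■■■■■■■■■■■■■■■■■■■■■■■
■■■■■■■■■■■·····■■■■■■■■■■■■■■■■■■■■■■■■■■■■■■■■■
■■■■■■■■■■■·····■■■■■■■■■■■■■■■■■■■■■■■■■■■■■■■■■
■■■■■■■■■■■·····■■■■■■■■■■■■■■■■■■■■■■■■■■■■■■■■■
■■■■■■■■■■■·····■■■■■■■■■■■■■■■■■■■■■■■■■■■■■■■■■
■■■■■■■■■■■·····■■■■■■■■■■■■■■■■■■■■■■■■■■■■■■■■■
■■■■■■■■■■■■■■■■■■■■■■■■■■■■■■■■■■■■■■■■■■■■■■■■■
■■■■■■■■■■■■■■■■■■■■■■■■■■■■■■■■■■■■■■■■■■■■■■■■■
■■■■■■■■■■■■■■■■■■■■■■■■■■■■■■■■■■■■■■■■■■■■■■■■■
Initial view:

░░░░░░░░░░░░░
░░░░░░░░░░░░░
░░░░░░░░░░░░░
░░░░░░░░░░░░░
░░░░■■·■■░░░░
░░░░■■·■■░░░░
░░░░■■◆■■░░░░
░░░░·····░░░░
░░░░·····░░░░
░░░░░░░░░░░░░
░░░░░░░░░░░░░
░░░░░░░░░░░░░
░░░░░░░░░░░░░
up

░░░░░░░░░░░░░
░░░░░░░░░░░░░
░░░░░░░░░░░░░
░░░░░░░░░░░░░
░░░░■■·■■░░░░
░░░░■■·■■░░░░
░░░░■■◆■■░░░░
░░░░■■·■■░░░░
░░░░·····░░░░
░░░░·····░░░░
░░░░░░░░░░░░░
░░░░░░░░░░░░░
░░░░░░░░░░░░░

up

░░░░░░░░░░░░░
░░░░░░░░░░░░░
░░░░░░░░░░░░░
░░░░░░░░░░░░░
░░░░■■·■■░░░░
░░░░■■·■■░░░░
░░░░■■◆■■░░░░
░░░░■■·■■░░░░
░░░░■■·■■░░░░
░░░░·····░░░░
░░░░·····░░░░
░░░░░░░░░░░░░
░░░░░░░░░░░░░

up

░░░░░░░░░░░░░
░░░░░░░░░░░░░
░░░░░░░░░░░░░
░░░░░░░░░░░░░
░░░░·■·■■░░░░
░░░░■■·■■░░░░
░░░░■■◆■■░░░░
░░░░■■·■■░░░░
░░░░■■·■■░░░░
░░░░■■·■■░░░░
░░░░·····░░░░
░░░░·····░░░░
░░░░░░░░░░░░░

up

░░░░░░░░░░░░░
░░░░░░░░░░░░░
░░░░░░░░░░░░░
░░░░░░░░░░░░░
░░░░·····░░░░
░░░░·■·■■░░░░
░░░░■■◆■■░░░░
░░░░■■·■■░░░░
░░░░■■·■■░░░░
░░░░■■·■■░░░░
░░░░■■·■■░░░░
░░░░·····░░░░
░░░░·····░░░░

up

░░░░░░░░░░░░░
░░░░░░░░░░░░░
░░░░░░░░░░░░░
░░░░░░░░░░░░░
░░░░·■·■■░░░░
░░░░·····░░░░
░░░░·■◆■■░░░░
░░░░■■·■■░░░░
░░░░■■·■■░░░░
░░░░■■·■■░░░░
░░░░■■·■■░░░░
░░░░■■·■■░░░░
░░░░·····░░░░

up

░░░░░░░░░░░░░
░░░░░░░░░░░░░
░░░░░░░░░░░░░
░░░░░░░░░░░░░
░░░░■■·■■░░░░
░░░░·■·■■░░░░
░░░░··◆··░░░░
░░░░·■·■■░░░░
░░░░■■·■■░░░░
░░░░■■·■■░░░░
░░░░■■·■■░░░░
░░░░■■·■■░░░░
░░░░■■·■■░░░░

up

░░░░░░░░░░░░░
░░░░░░░░░░░░░
░░░░░░░░░░░░░
░░░░░░░░░░░░░
░░░░·····░░░░
░░░░■■·■■░░░░
░░░░·■◆■■░░░░
░░░░·····░░░░
░░░░·■·■■░░░░
░░░░■■·■■░░░░
░░░░■■·■■░░░░
░░░░■■·■■░░░░
░░░░■■·■■░░░░

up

░░░░░░░░░░░░░
░░░░░░░░░░░░░
░░░░░░░░░░░░░
░░░░░░░░░░░░░
░░░░·····░░░░
░░░░·····░░░░
░░░░■■◆■■░░░░
░░░░·■·■■░░░░
░░░░·····░░░░
░░░░·■·■■░░░░
░░░░■■·■■░░░░
░░░░■■·■■░░░░
░░░░■■·■■░░░░

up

░░░░░░░░░░░░░
░░░░░░░░░░░░░
░░░░░░░░░░░░░
░░░░░░░░░░░░░
░░░░·····░░░░
░░░░·····░░░░
░░░░··◆··░░░░
░░░░■■·■■░░░░
░░░░·■·■■░░░░
░░░░·····░░░░
░░░░·■·■■░░░░
░░░░■■·■■░░░░
░░░░■■·■■░░░░

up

░░░░░░░░░░░░░
░░░░░░░░░░░░░
░░░░░░░░░░░░░
░░░░░░░░░░░░░
░░░░···★·░░░░
░░░░·····░░░░
░░░░··◆··░░░░
░░░░·····░░░░
░░░░■■·■■░░░░
░░░░·■·■■░░░░
░░░░·····░░░░
░░░░·■·■■░░░░
░░░░■■·■■░░░░

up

░░░░░░░░░░░░░
░░░░░░░░░░░░░
░░░░░░░░░░░░░
░░░░░░░░░░░░░
░░░░·····░░░░
░░░░···★·░░░░
░░░░··◆··░░░░
░░░░·····░░░░
░░░░·····░░░░
░░░░■■·■■░░░░
░░░░·■·■■░░░░
░░░░·····░░░░
░░░░·■·■■░░░░

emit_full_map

·····
···★·
··◆··
·····
·····
■■·■■
·■·■■
·····
·■·■■
■■·■■
■■·■■
■■·■■
■■·■■
■■·■■
·····
·····

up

░░░░░░░░░░░░░
░░░░░░░░░░░░░
░░░░░░░░░░░░░
░░░░░░░░░░░░░
░░░░··□··░░░░
░░░░·····░░░░
░░░░··◆★·░░░░
░░░░·····░░░░
░░░░·····░░░░
░░░░·····░░░░
░░░░■■·■■░░░░
░░░░·■·■■░░░░
░░░░·····░░░░

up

░░░░░░░░░░░░░
░░░░░░░░░░░░░
░░░░░░░░░░░░░
░░░░░░░░░░░░░
░░░░■■·■■░░░░
░░░░··□··░░░░
░░░░··◆··░░░░
░░░░···★·░░░░
░░░░·····░░░░
░░░░·····░░░░
░░░░·····░░░░
░░░░■■·■■░░░░
░░░░·■·■■░░░░

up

░░░░░░░░░░░░░
░░░░░░░░░░░░░
░░░░░░░░░░░░░
░░░░░░░░░░░░░
░░░░■■·■■░░░░
░░░░■■·■■░░░░
░░░░··◆··░░░░
░░░░·····░░░░
░░░░···★·░░░░
░░░░·····░░░░
░░░░·····░░░░
░░░░·····░░░░
░░░░■■·■■░░░░

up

░░░░░░░░░░░░░
░░░░░░░░░░░░░
░░░░░░░░░░░░░
░░░░░░░░░░░░░
░░░░■■·■■░░░░
░░░░■■·■■░░░░
░░░░■■◆■■░░░░
░░░░··□··░░░░
░░░░·····░░░░
░░░░···★·░░░░
░░░░·····░░░░
░░░░·····░░░░
░░░░·····░░░░

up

░░░░░░░░░░░░░
░░░░░░░░░░░░░
░░░░░░░░░░░░░
░░░░░░░░░░░░░
░░░░■■·■■░░░░
░░░░■■·■■░░░░
░░░░■■◆■■░░░░
░░░░■■·■■░░░░
░░░░··□··░░░░
░░░░·····░░░░
░░░░···★·░░░░
░░░░·····░░░░
░░░░·····░░░░

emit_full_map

■■·■■
■■·■■
■■◆■■
■■·■■
··□··
·····
···★·
·····
·····
·····
■■·■■
·■·■■
·····
·■·■■
■■·■■
■■·■■
■■·■■
■■·■■
■■·■■
·····
·····
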